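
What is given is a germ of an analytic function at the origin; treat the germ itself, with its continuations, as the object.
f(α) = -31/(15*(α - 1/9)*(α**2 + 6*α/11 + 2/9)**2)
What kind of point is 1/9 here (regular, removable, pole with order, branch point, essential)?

The denominator factor α - 1/9 vanishes at 1/9 and appears to the power 1; the numerator there equals -31/15, nonzero, and no other factor vanishes.
Hence a pole whose order is the multiplicity, 1.

The point is a pole of order 1.


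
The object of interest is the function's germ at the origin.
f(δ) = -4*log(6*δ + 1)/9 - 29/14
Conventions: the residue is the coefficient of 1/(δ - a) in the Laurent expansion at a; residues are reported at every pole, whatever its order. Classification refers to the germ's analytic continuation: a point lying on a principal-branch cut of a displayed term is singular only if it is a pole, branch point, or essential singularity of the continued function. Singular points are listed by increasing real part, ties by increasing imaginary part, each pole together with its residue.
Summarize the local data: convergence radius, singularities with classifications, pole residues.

Radius of convergence at 0: 1/6.
At -1/6: a logarithmic branch point.

Branch term (-4/9)*log(1 - δ/(-1/6)): its argument vanishes at δ = -1/6, a logarithmic branch point, modulus 1/6.
The radius of convergence is the smallest modulus among the singular points: 1/6.


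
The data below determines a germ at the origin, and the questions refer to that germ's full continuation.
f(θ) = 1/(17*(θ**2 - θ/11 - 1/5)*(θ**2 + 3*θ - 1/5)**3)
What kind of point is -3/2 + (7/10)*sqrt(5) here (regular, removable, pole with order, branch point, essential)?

The denominator factor θ**2 + 3*θ - 1/5 vanishes at -3/2 + (7/10)*sqrt(5) and appears to the power 3; the numerator there equals 1/17, nonzero, and no other factor vanishes.
Hence a pole whose order is the multiplicity, 3.

The point is a pole of order 3.


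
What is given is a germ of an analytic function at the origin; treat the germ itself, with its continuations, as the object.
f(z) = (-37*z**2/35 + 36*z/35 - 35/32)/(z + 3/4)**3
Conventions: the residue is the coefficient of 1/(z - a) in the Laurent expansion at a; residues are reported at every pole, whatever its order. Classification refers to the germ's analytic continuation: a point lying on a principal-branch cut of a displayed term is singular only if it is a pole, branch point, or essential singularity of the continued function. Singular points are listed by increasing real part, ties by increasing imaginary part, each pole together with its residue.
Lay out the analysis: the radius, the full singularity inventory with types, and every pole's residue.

Denominator factor (z + 3/4)^3: pole of order 3 at -3/4, modulus 3/4.
The radius of convergence is the smallest modulus among the singular points: 3/4.
At the order-3 pole -3/4 set g(z) = (z - (-3/4))^3*f(z) = -37*z**2/35 + 36*z/35 - 35/32.
Order-3 pole: residue = g''(a)/2; g''(-3/4) = -74/35, so the residue is -37/35.

Radius of convergence at 0: 3/4.
At -3/4: a pole of order 3; residue -37/35.


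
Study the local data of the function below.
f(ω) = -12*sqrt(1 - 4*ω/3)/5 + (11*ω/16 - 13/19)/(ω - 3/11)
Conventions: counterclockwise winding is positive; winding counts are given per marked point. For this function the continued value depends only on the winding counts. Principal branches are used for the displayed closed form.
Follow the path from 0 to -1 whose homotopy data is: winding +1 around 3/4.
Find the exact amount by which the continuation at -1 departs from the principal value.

The rational part is single-valued and drops out of the difference; each branch term changes only by its own monodromy.
(-12/5)*sqrt(1 - ω/(3/4)): winding +1 is odd, the square root flips sign, contributing -2*(-12/5)*sqrt(1 - (-1)/(3/4)) = -2*(-12/5)*sqrt(7/3) = (8/5)*sqrt(21).
Summing the contributions at ω = -1 gives (8/5)*sqrt(21).

Continued minus principal equals (8/5)*sqrt(21).


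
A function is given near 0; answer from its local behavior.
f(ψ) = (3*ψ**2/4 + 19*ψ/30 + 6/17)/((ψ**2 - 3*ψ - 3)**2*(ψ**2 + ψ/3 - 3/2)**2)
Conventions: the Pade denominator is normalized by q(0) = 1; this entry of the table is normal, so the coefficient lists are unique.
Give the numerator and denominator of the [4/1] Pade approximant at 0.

Taylor coefficients needed (expand at 0): a_0 = 8/459, a_1 = 86/20655, a_2 = 11641/185895, a_3 = -12032/334611, a_4 = 2503489/15057495, a_5 = -4526378/27103491.
Write the denominator as Q(ψ) = 1 + q1*ψ. Requiring Q*f - P = O(ψ^6) with deg P <= 4 kills the coefficients of ψ^5..ψ^5 in Q*f:
  ψ^5: a_5 + q1*a_4 = 0, i.e. -4526378/27103491 + (2503489/15057495)*q1 = 0.
Solving this linear system: q1 = 22631890/22531401.
The numerator is Q*f truncated at degree 4: P0 = a_0 = 8/459; P1 = a_1 + q1*a_0 = 41502802/1915169085; P2 = a_2 + q1*a_1 = 383820469/5745507255; P3 = a_3 + q1*a_2 = 2507731850/93077217531; P4 = a_4 + q1*a_3 = 32064854057/246380869935.

The Pade approximant has numerator coefficients [8/459, 41502802/1915169085, 383820469/5745507255, 2507731850/93077217531, 32064854057/246380869935]; denominator coefficients [1, 22631890/22531401].


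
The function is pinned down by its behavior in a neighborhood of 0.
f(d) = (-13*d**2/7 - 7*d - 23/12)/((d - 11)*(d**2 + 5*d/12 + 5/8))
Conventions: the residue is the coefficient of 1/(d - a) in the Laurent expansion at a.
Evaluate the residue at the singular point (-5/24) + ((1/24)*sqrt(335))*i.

The residue is (11633/42406) + ((39057/14206010)*sqrt(335))*i.

The factor d**2 + 5*d/12 + 5/8 splits as (d - a)(d - a') with a = (-5/24) + ((1/24)*sqrt(335))*i, a' = (-5/24) - ((1/24)*sqrt(335))*i. At the order-1 pole a set g(d) = (d - a)*f(d) = [(-13*d**2/7 - 7*d - 23/12)/(d - 11)] / (d - a').
Simple pole: residue = g(a) at a = (-5/24) + ((1/24)*sqrt(335))*i, which is (11633/42406) + ((39057/14206010)*sqrt(335))*i.


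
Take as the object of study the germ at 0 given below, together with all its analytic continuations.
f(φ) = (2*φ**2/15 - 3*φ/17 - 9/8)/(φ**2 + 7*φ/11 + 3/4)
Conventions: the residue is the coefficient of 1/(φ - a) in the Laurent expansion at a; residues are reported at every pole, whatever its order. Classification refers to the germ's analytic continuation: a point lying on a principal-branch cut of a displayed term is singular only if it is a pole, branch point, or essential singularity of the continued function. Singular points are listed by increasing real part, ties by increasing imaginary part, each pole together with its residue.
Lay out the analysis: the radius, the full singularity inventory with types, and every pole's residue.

Denominator factor (φ**2 + 7*φ/11 + 3/4): discriminant -314/121, complex-conjugate roots (-7/22) + ((1/22)*sqrt(314))*i and (-7/22) - ((1/22)*sqrt(314))*i; poles of order 1, moduli (1/2)*sqrt(3) and (1/2)*sqrt(3).
The radius of convergence is the smallest modulus among the singular points: (1/2)*sqrt(3).
The factor φ**2 + 7*φ/11 + 3/4 splits as (φ - a)(φ - a') with a = (-7/22) - ((1/22)*sqrt(314))*i, a' = (-7/22) + ((1/22)*sqrt(314))*i. At the order-1 pole a set g(φ) = (φ - a)*f(φ) = [2*φ**2/15 - 3*φ/17 - 9/8] / (φ - a').
Simple pole: residue = g(a) at a = (-7/22) - ((1/22)*sqrt(314))*i, which is (-733/5610) - ((56371/1409232)*sqrt(314))*i.
The factor φ**2 + 7*φ/11 + 3/4 splits as (φ - a)(φ - a') with a = (-7/22) + ((1/22)*sqrt(314))*i, a' = (-7/22) - ((1/22)*sqrt(314))*i. At the order-1 pole a set g(φ) = (φ - a)*f(φ) = [2*φ**2/15 - 3*φ/17 - 9/8] / (φ - a').
Simple pole: residue = g(a) at a = (-7/22) + ((1/22)*sqrt(314))*i, which is (-733/5610) + ((56371/1409232)*sqrt(314))*i.
List the singular points by increasing real part (a conjugate pair: the negative imaginary part first).

Radius of convergence at 0: (1/2)*sqrt(3).
At (-7/22) - ((1/22)*sqrt(314))*i: a pole of order 1; residue (-733/5610) - ((56371/1409232)*sqrt(314))*i.
At (-7/22) + ((1/22)*sqrt(314))*i: a pole of order 1; residue (-733/5610) + ((56371/1409232)*sqrt(314))*i.


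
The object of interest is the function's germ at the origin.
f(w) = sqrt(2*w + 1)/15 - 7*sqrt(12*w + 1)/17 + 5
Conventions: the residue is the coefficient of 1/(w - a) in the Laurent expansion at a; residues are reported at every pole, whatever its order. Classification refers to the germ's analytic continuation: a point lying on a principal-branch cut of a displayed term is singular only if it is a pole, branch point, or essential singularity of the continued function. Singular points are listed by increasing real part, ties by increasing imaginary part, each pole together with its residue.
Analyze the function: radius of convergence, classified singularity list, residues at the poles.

Branch term (1/15)*sqrt(1 - w/(-1/2)): its argument vanishes at w = -1/2, a square-root branch point, modulus 1/2.
Branch term (-7/17)*sqrt(1 - w/(-1/12)): its argument vanishes at w = -1/12, a square-root branch point, modulus 1/12.
The radius of convergence is the smallest modulus among the singular points: 1/12.
List the singular points by increasing real part (a conjugate pair: the negative imaginary part first).

Radius of convergence at 0: 1/12.
At -1/2: an algebraic (square-root) branch point.
At -1/12: an algebraic (square-root) branch point.


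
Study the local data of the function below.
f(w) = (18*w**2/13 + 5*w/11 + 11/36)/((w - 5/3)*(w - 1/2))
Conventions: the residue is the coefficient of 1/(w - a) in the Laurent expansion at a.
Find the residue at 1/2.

The residue is -4525/6006.

At the order-1 pole 1/2 set g(w) = (w - (1/2))*f(w) = (18*w**2/13 + 5*w/11 + 11/36)/(w - 5/3).
Simple pole: residue = g(a) at a = 1/2, which is -4525/6006.


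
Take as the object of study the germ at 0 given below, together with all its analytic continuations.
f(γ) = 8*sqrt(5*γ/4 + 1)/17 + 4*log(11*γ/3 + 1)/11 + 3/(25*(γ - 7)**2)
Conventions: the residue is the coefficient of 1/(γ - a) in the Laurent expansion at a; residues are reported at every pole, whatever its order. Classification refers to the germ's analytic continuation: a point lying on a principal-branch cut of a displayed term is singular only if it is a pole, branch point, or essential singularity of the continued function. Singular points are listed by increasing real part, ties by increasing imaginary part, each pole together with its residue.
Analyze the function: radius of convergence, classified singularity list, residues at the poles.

Radius of convergence at 0: 3/11.
At -4/5: an algebraic (square-root) branch point.
At -3/11: a logarithmic branch point.
At 7: a pole of order 2; residue 0.

Denominator factor (γ - 7)^2: pole of order 2 at 7, modulus 7.
Branch term (4/11)*log(1 - γ/(-3/11)): its argument vanishes at γ = -3/11, a logarithmic branch point, modulus 3/11.
Branch term (8/17)*sqrt(1 - γ/(-4/5)): its argument vanishes at γ = -4/5, a square-root branch point, modulus 4/5.
The radius of convergence is the smallest modulus among the singular points: 3/11.
The branch terms are analytic at 7 and contribute nothing to the residue; only the rational part matters.
At the order-2 pole 7 set g(γ) = (γ - (7))^2*(rational part) = 3/25.
Order-2 pole: residue = g'(a); g'(7) = 0, so the residue is 0.
List the singular points by increasing real part (a conjugate pair: the negative imaginary part first).


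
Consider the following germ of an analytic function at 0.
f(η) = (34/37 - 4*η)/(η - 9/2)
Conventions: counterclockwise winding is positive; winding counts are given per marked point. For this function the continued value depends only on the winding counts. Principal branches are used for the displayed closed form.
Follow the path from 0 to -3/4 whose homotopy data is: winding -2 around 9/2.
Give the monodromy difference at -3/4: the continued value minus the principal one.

The function is rational, hence single-valued: continuing it around any pole returns the same value, so the difference is 0.

Continued minus principal equals 0.


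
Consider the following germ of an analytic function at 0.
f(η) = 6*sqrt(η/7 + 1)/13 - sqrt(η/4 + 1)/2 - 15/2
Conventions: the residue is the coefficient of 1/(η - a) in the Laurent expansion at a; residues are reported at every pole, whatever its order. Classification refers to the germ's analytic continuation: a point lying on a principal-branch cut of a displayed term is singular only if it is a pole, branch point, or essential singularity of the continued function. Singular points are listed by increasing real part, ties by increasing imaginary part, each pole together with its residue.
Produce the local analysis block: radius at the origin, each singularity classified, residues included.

Radius of convergence at 0: 4.
At -7: an algebraic (square-root) branch point.
At -4: an algebraic (square-root) branch point.

Branch term (6/13)*sqrt(1 - η/(-7)): its argument vanishes at η = -7, a square-root branch point, modulus 7.
Branch term (-1/2)*sqrt(1 - η/(-4)): its argument vanishes at η = -4, a square-root branch point, modulus 4.
The radius of convergence is the smallest modulus among the singular points: 4.
List the singular points by increasing real part (a conjugate pair: the negative imaginary part first).


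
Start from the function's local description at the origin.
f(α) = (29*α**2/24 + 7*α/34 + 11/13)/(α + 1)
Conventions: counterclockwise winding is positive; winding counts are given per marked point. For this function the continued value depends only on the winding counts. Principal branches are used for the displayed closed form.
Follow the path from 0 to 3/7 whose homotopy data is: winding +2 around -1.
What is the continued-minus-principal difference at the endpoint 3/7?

The function is rational, hence single-valued: continuing it around any pole returns the same value, so the difference is 0.

Continued minus principal equals 0.


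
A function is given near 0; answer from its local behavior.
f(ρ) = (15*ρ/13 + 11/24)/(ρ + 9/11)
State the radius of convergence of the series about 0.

The radius of convergence is 9/11.

Denominator factor (ρ + 9/11): pole of order 1 at -9/11, modulus 9/11.
The radius of convergence is the smallest modulus among the singular points: 9/11.


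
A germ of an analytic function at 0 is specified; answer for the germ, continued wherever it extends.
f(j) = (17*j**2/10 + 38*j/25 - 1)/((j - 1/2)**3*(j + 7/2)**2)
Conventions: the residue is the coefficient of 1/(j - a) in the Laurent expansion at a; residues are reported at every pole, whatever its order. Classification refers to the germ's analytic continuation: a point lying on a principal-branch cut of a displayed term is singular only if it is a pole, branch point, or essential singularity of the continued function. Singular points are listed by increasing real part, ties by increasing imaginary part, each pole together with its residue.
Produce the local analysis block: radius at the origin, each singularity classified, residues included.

Denominator factor (j - 1/2)^3: pole of order 3 at 1/2, modulus 1/2.
Denominator factor (j + 7/2)^2: pole of order 2 at -7/2, modulus 7/2.
The radius of convergence is the smallest modulus among the singular points: 1/2.
At the order-2 pole -7/2 set g(j) = (j - (-7/2))^2*f(j) = (17*j**2/10 + 38*j/25 - 1)/(j - 1/2)**3.
Order-2 pole: residue = g'(a); g'(-7/2) = -399/51200, so the residue is -399/51200.
At the order-3 pole 1/2 set g(j) = (j - (1/2))^3*f(j) = (17*j**2/10 + 38*j/25 - 1)/(j + 7/2)**2.
Order-3 pole: residue = g''(a)/2; g''(1/2) = 399/25600, so the residue is 399/51200.
List the singular points by increasing real part (a conjugate pair: the negative imaginary part first).

Radius of convergence at 0: 1/2.
At -7/2: a pole of order 2; residue -399/51200.
At 1/2: a pole of order 3; residue 399/51200.


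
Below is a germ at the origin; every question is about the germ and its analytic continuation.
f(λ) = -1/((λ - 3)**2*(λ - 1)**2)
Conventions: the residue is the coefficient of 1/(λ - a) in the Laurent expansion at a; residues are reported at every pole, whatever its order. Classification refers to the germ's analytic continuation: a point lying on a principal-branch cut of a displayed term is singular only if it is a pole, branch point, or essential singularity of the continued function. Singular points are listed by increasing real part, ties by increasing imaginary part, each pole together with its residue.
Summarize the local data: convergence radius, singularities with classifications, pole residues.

Denominator factor (λ - 3)^2: pole of order 2 at 3, modulus 3.
Denominator factor (λ - 1)^2: pole of order 2 at 1, modulus 1.
The radius of convergence is the smallest modulus among the singular points: 1.
At the order-2 pole 1 set g(λ) = (λ - (1))^2*f(λ) = -1/(λ - 3)**2.
Order-2 pole: residue = g'(a); g'(1) = -1/4, so the residue is -1/4.
At the order-2 pole 3 set g(λ) = (λ - (3))^2*f(λ) = -1/(λ - 1)**2.
Order-2 pole: residue = g'(a); g'(3) = 1/4, so the residue is 1/4.
List the singular points by increasing real part (a conjugate pair: the negative imaginary part first).

Radius of convergence at 0: 1.
At 1: a pole of order 2; residue -1/4.
At 3: a pole of order 2; residue 1/4.


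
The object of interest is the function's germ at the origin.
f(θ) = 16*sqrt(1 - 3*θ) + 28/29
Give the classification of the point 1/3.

The term (16)*sqrt(1 - θ/(1/3)) has argument 1 - 1/3/(1/3) = 0 at 1/3: a square-root (algebraic, two-sheeted) branch point; the remaining terms are analytic or single-valued there.

The point is an algebraic (square-root) branch point.


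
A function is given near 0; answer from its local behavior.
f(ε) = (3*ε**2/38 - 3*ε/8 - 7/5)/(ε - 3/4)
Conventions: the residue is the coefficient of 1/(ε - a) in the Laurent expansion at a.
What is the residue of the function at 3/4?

At the order-1 pole 3/4 set g(ε) = (ε - (3/4))*f(ε) = 3*ε**2/38 - 3*ε/8 - 7/5.
Simple pole: residue = g(a) at a = 3/4, which is -311/190.

The residue is -311/190.


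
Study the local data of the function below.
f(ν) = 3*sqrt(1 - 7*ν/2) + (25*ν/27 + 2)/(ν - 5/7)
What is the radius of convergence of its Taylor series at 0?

Denominator factor (ν - 5/7): pole of order 1 at 5/7, modulus 5/7.
Branch term (3)*sqrt(1 - ν/(2/7)): its argument vanishes at ν = 2/7, a square-root branch point, modulus 2/7.
The radius of convergence is the smallest modulus among the singular points: 2/7.

The radius of convergence is 2/7.


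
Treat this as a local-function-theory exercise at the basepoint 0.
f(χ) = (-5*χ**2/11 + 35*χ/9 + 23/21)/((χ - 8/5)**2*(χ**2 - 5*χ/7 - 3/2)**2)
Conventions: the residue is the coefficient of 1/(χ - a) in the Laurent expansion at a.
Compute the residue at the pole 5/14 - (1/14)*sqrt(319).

The residue is -2253676250/83259 + (147590492350/97385277)*sqrt(319).

The factor χ**2 - 5*χ/7 - 3/2 splits as (χ - a)(χ - a') with a = 5/14 - (1/14)*sqrt(319), a' = 5/14 + (1/14)*sqrt(319). At the order-2 pole a set g(χ) = (χ - a)^2*f(χ) = [(-5*χ**2/11 + 35*χ/9 + 23/21)/(χ - 8/5)**2] / (χ - a')^2.
Order-2 pole: residue = g'(a); g'(5/14 - (1/14)*sqrt(319)) = -2253676250/83259 + (147590492350/97385277)*sqrt(319), so the residue is -2253676250/83259 + (147590492350/97385277)*sqrt(319).


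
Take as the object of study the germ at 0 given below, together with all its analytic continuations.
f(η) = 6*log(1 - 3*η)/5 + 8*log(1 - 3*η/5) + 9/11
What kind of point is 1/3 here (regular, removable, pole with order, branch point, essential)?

The point is a logarithmic branch point.

The term (6/5)*log(1 - η/(1/3)) has argument 1 - 1/3/(1/3) = 0 at 1/3: a logarithmic (infinitely-sheeted) branch point; the remaining terms are analytic or single-valued there.


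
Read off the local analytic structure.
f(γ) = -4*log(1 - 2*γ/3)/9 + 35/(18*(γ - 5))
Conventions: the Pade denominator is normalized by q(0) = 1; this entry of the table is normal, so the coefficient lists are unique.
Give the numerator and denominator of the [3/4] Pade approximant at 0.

Taylor coefficients needed (expand at 0): a_0 = -7/18, a_1 = 59/270, a_2 = 337/4050, a_3 = 7433/182250, a_4 = 19433/911250, a_5 = 158299/13668750, a_6 = 3984691/615093750, a_7 = 79892837/21528281250.
Write the denominator as Q(γ) = 1 + q1*γ + q2*γ^2 + q3*γ^3 + q4*γ^4. Requiring Q*f - P = O(γ^8) with deg P <= 3 kills the coefficients of γ^4..γ^7 in Q*f:
  γ^4: a_4 + q1*a_3 + q2*a_2 + q3*a_1 + q4*a_0 = 0, i.e. 19433/911250 + (7433/182250)*q1 + (337/4050)*q2 + (59/270)*q3 + (-7/18)*q4 = 0.
  γ^5: a_5 + q1*a_4 + q2*a_3 + q3*a_2 + q4*a_1 = 0, i.e. 158299/13668750 + (19433/911250)*q1 + (7433/182250)*q2 + (337/4050)*q3 + (59/270)*q4 = 0.
  γ^6: a_6 + q1*a_5 + q2*a_4 + q3*a_3 + q4*a_2 = 0, i.e. 3984691/615093750 + (158299/13668750)*q1 + (19433/911250)*q2 + (7433/182250)*q3 + (337/4050)*q4 = 0.
  γ^7: a_7 + q1*a_6 + q2*a_5 + q3*a_4 + q4*a_3 = 0, i.e. 79892837/21528281250 + (3984691/615093750)*q1 + (158299/13668750)*q2 + (19433/911250)*q3 + (7433/182250)*q4 = 0.
Solving this linear system: q1 = -142717/130207, q2 = 166196/513975, q3 = -10834/660825, q4 = -12148/87889725.
The numerator is Q*f truncated at degree 3: P0 = a_0 = -7/18; P1 = a_1 + q1*a_0 = 1619107/2511135; P2 = a_2 + q1*a_1 + q2*a_0 = -14873699/52733835; P3 = a_3 + q1*a_2 + q2*a_1 + q3*a_0 = 5741578/215729325.

The Pade approximant has numerator coefficients [-7/18, 1619107/2511135, -14873699/52733835, 5741578/215729325]; denominator coefficients [1, -142717/130207, 166196/513975, -10834/660825, -12148/87889725].


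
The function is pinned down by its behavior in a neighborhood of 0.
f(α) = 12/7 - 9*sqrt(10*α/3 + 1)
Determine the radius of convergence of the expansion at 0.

Branch term (-9)*sqrt(1 - α/(-3/10)): its argument vanishes at α = -3/10, a square-root branch point, modulus 3/10.
The radius of convergence is the smallest modulus among the singular points: 3/10.

The radius of convergence is 3/10.


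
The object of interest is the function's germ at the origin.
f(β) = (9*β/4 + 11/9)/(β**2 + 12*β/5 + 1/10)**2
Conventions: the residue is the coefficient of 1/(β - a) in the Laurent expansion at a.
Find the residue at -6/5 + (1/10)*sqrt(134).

The factor β**2 + 12*β/5 + 1/10 splits as (β - a)(β - a') with a = -6/5 + (1/10)*sqrt(134), a' = -6/5 - (1/10)*sqrt(134). At the order-2 pole a set g(β) = (β - a)^2*f(β) = [9*β/4 + 11/9] / (β - a')^2.
Order-2 pole: residue = g'(a); g'(-6/5 + (1/10)*sqrt(134)) = (3325/161604)*sqrt(134), so the residue is (3325/161604)*sqrt(134).

The residue is (3325/161604)*sqrt(134).


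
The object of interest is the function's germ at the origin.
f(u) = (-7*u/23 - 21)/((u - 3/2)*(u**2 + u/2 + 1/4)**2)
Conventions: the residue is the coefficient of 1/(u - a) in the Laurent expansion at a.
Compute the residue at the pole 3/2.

The residue is -7896/3887.

At the order-1 pole 3/2 set g(u) = (u - (3/2))*f(u) = (-7*u/23 - 21)/(u**2 + u/2 + 1/4)**2.
Simple pole: residue = g(a) at a = 3/2, which is -7896/3887.


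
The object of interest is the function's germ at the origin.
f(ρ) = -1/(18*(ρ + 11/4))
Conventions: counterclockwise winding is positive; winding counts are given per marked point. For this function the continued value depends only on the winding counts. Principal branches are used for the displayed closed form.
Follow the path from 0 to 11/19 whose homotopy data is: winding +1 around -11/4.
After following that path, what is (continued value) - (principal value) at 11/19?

Continued minus principal equals 0.

The function is rational, hence single-valued: continuing it around any pole returns the same value, so the difference is 0.


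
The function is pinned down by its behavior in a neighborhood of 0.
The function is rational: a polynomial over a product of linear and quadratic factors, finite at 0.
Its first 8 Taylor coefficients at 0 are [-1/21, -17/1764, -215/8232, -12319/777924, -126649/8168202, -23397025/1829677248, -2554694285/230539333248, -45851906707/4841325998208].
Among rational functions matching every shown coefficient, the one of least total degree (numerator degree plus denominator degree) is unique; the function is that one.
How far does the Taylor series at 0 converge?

No rational of total degree below 6 reproduces all 8 coefficients; solving the [2/4] Pade equations on them gives f(μ) = (11*μ**2/7 - 13*μ/7 + 12)/((μ - 7/6)*(μ + 6)**3), whose expansion matches every shown term.
Denominator factor (μ + 6)^3: pole of order 3 at -6, modulus 6.
Denominator factor (μ - 7/6): pole of order 1 at 7/6, modulus 7/6.
The radius of convergence is the smallest modulus among the singular points: 7/6.

The radius of convergence is 7/6.


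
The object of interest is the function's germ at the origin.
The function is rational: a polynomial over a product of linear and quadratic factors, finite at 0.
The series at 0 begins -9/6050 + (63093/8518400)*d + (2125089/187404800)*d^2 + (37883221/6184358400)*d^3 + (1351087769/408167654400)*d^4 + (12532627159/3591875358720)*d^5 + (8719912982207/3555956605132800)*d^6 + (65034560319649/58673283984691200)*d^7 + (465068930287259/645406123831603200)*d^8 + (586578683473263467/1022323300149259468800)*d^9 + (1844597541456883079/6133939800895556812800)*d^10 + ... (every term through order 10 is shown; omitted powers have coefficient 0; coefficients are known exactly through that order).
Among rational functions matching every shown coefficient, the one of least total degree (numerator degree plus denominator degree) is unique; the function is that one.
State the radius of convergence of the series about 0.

No rational of total degree below 9 reproduces all 11 coefficients; solving the [2/7] Pade equations on them gives f(d) = (-d**2/4 - 31*d/32 + 4/25)/((d - 2)**3*(d**2 + 7*d/9 + 11/3)**2), whose expansion matches every shown term.
Denominator factor (d**2 + 7*d/9 + 11/3)^2: discriminant -1139/81, complex-conjugate roots (-7/18) + ((1/18)*sqrt(1139))*i and (-7/18) - ((1/18)*sqrt(1139))*i; poles of order 2, moduli (1/3)*sqrt(33) and (1/3)*sqrt(33).
Denominator factor (d - 2)^3: pole of order 3 at 2, modulus 2.
The radius of convergence is the smallest modulus among the singular points: (1/3)*sqrt(33).

The radius of convergence is (1/3)*sqrt(33).


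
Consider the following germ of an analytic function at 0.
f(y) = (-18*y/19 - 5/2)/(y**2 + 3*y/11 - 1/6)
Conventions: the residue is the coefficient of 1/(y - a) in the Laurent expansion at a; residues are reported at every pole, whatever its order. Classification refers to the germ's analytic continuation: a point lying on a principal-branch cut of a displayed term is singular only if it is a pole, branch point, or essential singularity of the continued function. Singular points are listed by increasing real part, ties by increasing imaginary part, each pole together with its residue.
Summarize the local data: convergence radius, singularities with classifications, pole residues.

Radius of convergence at 0: -3/22 + (1/66)*sqrt(807).
At -3/22 - (1/66)*sqrt(807): a pole of order 1; residue -9/19 + (991/10222)*sqrt(807).
At -3/22 + (1/66)*sqrt(807): a pole of order 1; residue -9/19 - (991/10222)*sqrt(807).

Denominator factor (y**2 + 3*y/11 - 1/6): discriminant 269/363, real irrational roots -3/22 + (1/66)*sqrt(807) and -3/22 - (1/66)*sqrt(807); poles of order 1, moduli -3/22 + (1/66)*sqrt(807) and 3/22 + (1/66)*sqrt(807).
The radius of convergence is the smallest modulus among the singular points: -3/22 + (1/66)*sqrt(807).
The factor y**2 + 3*y/11 - 1/6 splits as (y - a)(y - a') with a = -3/22 - (1/66)*sqrt(807), a' = -3/22 + (1/66)*sqrt(807). At the order-1 pole a set g(y) = (y - a)*f(y) = [-18*y/19 - 5/2] / (y - a').
Simple pole: residue = g(a) at a = -3/22 - (1/66)*sqrt(807), which is -9/19 + (991/10222)*sqrt(807).
The factor y**2 + 3*y/11 - 1/6 splits as (y - a)(y - a') with a = -3/22 + (1/66)*sqrt(807), a' = -3/22 - (1/66)*sqrt(807). At the order-1 pole a set g(y) = (y - a)*f(y) = [-18*y/19 - 5/2] / (y - a').
Simple pole: residue = g(a) at a = -3/22 + (1/66)*sqrt(807), which is -9/19 - (991/10222)*sqrt(807).
List the singular points by increasing real part (a conjugate pair: the negative imaginary part first).


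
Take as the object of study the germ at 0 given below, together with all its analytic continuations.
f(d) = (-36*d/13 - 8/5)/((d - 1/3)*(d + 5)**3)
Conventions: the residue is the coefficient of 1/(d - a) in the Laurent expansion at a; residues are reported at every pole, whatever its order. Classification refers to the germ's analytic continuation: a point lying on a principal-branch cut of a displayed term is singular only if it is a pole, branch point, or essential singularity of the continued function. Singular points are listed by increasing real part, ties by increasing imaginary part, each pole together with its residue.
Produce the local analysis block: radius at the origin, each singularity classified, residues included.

Radius of convergence at 0: 1/3.
At -5: a pole of order 3; residue 1107/66560.
At 1/3: a pole of order 1; residue -1107/66560.

Denominator factor (d - 1/3): pole of order 1 at 1/3, modulus 1/3.
Denominator factor (d + 5)^3: pole of order 3 at -5, modulus 5.
The radius of convergence is the smallest modulus among the singular points: 1/3.
At the order-3 pole -5 set g(d) = (d - (-5))^3*f(d) = (-36*d/13 - 8/5)/(d - 1/3).
Order-3 pole: residue = g''(a)/2; g''(-5) = 1107/33280, so the residue is 1107/66560.
At the order-1 pole 1/3 set g(d) = (d - (1/3))*f(d) = (-36*d/13 - 8/5)/(d + 5)**3.
Simple pole: residue = g(a) at a = 1/3, which is -1107/66560.
List the singular points by increasing real part (a conjugate pair: the negative imaginary part first).


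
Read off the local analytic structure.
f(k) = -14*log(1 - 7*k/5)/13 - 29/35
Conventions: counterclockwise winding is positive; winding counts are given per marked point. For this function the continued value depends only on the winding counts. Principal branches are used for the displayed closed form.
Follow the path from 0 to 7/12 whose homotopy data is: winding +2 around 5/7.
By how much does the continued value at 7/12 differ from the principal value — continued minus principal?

The rational part is single-valued and drops out of the difference; each branch term changes only by its own monodromy.
(-14/13)*log(1 - k/(5/7)): each positive loop around 5/7 adds 2*pi*i to the log, so winding +2 contributes (-14/13)*(2)*2*pi*i = -(56/13)*pi*i.
Summing the contributions at k = 7/12 gives -(56/13)*pi*i.

Continued minus principal equals -(56/13)*pi*i.


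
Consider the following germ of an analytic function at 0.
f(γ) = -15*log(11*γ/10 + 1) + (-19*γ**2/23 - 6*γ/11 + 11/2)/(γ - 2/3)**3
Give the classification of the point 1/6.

The point is a regular point.

Denominator factors: γ - 2/3 = -1/2 at γ = 1/6 — none vanishes.
Branch term log(1 - γ/(-10/11)): argument at 1/6 is 71/60, nonzero, so 1/6 is not its branch point (a point on a principal cut is still regular for the continued germ).
So the germ continues analytically to 1/6.


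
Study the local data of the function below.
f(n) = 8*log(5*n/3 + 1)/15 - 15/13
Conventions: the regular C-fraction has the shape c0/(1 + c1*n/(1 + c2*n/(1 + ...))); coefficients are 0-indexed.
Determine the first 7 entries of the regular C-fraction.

The regular C-fraction coefficients are [-15/13, 104/135, 17/270, 125/34, -145/51, -17/261, 469/522].

Taylor coefficients (expand at 0): a_0 = -15/13, a_1 = 8/9, a_2 = -20/27, a_3 = 200/243, a_4 = -250/243, a_5 = 1000/729, a_6 = -12500/6561.
c0 = a_0 = -15/13. Peel one level at a time: if S = 1 + c*n/S' with S'(0) = 1, then c is the n-coefficient of S and S' = c*n/(S - 1).
S_1 = c0/f = 1 + (104/135)*n + (-884/18225)*n^2 + ...; c1 = 104/135.
S_2 = c1*n/(S_1 - 1) = 1 + (17/270)*n + (-25/108)*n^2 + ...; c2 = 17/270.
S_3 = c2*n/(S_2 - 1) = 1 + (125/34)*n + (18125/1734)*n^2 + ...; c3 = 125/34.
S_4 = c3*n/(S_3 - 1) = 1 + (-145/51)*n + (-5/27)*n^2 + ...; c4 = -145/51.
S_5 = c4*n/(S_4 - 1) = 1 + (-17/261)*n + (7973/136242)*n^2 + ...; c5 = -17/261.
S_6 = c5*n/(S_5 - 1) = 1 + (469/522)*n + ...; c6 = 469/522.


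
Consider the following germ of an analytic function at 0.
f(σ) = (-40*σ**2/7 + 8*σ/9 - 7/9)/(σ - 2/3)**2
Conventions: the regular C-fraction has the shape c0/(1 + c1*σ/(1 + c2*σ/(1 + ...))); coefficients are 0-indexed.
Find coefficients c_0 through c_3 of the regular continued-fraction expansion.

Taylor coefficients (expand at 0): a_0 = -7/4, a_1 = -13/4, a_2 = -2091/112, a_3 = -2727/56.
c0 = a_0 = -7/4. Peel one level at a time: if S = 1 + c*σ/S' with S'(0) = 1, then c is the σ-coefficient of S and S' = c*σ/(S - 1).
S_1 = c0/f = 1 + (-13/7)*σ + (-1415/196)*σ^2 + ...; c1 = -13/7.
S_2 = c1*σ/(S_1 - 1) = 1 + (-1415/364)*σ + (2387025/132496)*σ^2 + ...; c2 = -1415/364.
S_3 = c2*σ/(S_2 - 1) = 1 + (477405/103012)*σ + ...; c3 = 477405/103012.

The regular C-fraction coefficients are [-7/4, -13/7, -1415/364, 477405/103012].


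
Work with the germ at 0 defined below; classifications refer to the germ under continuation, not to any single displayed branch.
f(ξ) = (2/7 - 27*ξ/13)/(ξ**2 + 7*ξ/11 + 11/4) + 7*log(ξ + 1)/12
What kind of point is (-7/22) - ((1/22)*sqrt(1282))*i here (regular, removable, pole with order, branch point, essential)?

The denominator factor ξ**2 + 7*ξ/11 + 11/4 vanishes at (-7/22) - ((1/22)*sqrt(1282))*i and appears to the power 1; the numerator there equals (1895/2002) + ((27/286)*sqrt(1282))*i, nonzero, and no other factor vanishes.
The branch terms are analytic at this point.
Hence a pole whose order is the multiplicity, 1.

The point is a pole of order 1.


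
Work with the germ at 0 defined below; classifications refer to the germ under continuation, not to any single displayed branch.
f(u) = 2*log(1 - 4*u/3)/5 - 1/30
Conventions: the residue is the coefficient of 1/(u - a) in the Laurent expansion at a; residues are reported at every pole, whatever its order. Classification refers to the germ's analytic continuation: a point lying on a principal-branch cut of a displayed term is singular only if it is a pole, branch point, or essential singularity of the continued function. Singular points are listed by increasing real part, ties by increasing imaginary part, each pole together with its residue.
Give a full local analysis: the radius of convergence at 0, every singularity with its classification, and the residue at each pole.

Branch term (2/5)*log(1 - u/(3/4)): its argument vanishes at u = 3/4, a logarithmic branch point, modulus 3/4.
The radius of convergence is the smallest modulus among the singular points: 3/4.

Radius of convergence at 0: 3/4.
At 3/4: a logarithmic branch point.


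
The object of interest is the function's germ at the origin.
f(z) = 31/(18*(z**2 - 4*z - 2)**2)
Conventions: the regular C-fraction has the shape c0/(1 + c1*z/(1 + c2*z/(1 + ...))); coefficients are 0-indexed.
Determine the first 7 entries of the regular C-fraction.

The regular C-fraction coefficients are [31/72, 4, -3/4, 17/12, -13/51, -57/221, 17/988].

Taylor coefficients (expand at 0): a_0 = 31/72, a_1 = -31/18, a_2 = 403/72, a_3 = -589/36, a_4 = 12989/288, a_5 = -4309/36, a_6 = 14849/48.
c0 = a_0 = 31/72. Peel one level at a time: if S = 1 + c*z/S' with S'(0) = 1, then c is the z-coefficient of S and S' = c*z/(S - 1).
S_1 = c0/f = 1 + (4)*z + (3)*z^2 + ...; c1 = 4.
S_2 = c1*z/(S_1 - 1) = 1 + (-3/4)*z + (17/16)*z^2 + ...; c2 = -3/4.
S_3 = c2*z/(S_2 - 1) = 1 + (17/12)*z + (13/36)*z^2 + ...; c3 = 17/12.
S_4 = c3*z/(S_3 - 1) = 1 + (-13/51)*z + (-19/289)*z^2 + ...; c4 = -13/51.
S_5 = c4*z/(S_4 - 1) = 1 + (-57/221)*z + (3/676)*z^2 + ...; c5 = -57/221.
S_6 = c5*z/(S_5 - 1) = 1 + (17/988)*z + ...; c6 = 17/988.


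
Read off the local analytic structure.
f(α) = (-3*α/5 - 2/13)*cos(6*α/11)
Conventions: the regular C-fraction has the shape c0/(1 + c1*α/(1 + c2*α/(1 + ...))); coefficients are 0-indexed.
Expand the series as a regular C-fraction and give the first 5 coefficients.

Taylor coefficients (expand at 0): a_0 = -2/13, a_1 = -3/5, a_2 = 36/1573, a_3 = 54/605, a_4 = -108/190333.
c0 = a_0 = -2/13. Peel one level at a time: if S = 1 + c*α/S' with S'(0) = 1, then c is the α-coefficient of S and S' = c*α/(S - 1).
S_1 = c0/f = 1 + (-39/10)*α + (185841/12100)*α^2 + ...; c1 = -39/10.
S_2 = c1*α/(S_1 - 1) = 1 + (61947/15730)*α + (371682/2474329)*α^2 + ...; c2 = 61947/15730.
S_3 = c2*α/(S_2 - 1) = 1 + (-60/1573)*α + (-1000/832843)*α^2 + ...; c3 = -60/1573.
S_4 = c3*α/(S_3 - 1) = 1 + (-650/20649)*α + ...; c4 = -650/20649.

The regular C-fraction coefficients are [-2/13, -39/10, 61947/15730, -60/1573, -650/20649].


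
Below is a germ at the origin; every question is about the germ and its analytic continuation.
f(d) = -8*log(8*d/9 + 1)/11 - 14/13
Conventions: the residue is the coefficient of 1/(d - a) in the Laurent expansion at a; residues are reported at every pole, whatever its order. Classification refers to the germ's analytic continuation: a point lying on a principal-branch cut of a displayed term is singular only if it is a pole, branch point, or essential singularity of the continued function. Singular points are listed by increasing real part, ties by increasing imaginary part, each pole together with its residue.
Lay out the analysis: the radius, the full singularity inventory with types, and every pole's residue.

Radius of convergence at 0: 9/8.
At -9/8: a logarithmic branch point.

Branch term (-8/11)*log(1 - d/(-9/8)): its argument vanishes at d = -9/8, a logarithmic branch point, modulus 9/8.
The radius of convergence is the smallest modulus among the singular points: 9/8.


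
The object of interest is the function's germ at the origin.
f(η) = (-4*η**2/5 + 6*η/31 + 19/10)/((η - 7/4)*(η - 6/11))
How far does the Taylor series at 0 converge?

Denominator factor (η - 7/4): pole of order 1 at 7/4, modulus 7/4.
Denominator factor (η - 6/11): pole of order 1 at 6/11, modulus 6/11.
The radius of convergence is the smallest modulus among the singular points: 6/11.

The radius of convergence is 6/11.


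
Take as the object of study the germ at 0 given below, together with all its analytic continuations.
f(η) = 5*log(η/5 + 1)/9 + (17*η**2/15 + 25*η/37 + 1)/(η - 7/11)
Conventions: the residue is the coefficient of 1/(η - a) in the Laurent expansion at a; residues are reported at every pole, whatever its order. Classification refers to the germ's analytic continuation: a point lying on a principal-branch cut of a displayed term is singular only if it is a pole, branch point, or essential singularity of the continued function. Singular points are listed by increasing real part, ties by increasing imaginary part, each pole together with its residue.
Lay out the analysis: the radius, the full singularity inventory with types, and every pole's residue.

Radius of convergence at 0: 7/11.
At -5: a logarithmic branch point.
At 7/11: a pole of order 1; residue 126851/67155.

Denominator factor (η - 7/11): pole of order 1 at 7/11, modulus 7/11.
Branch term (5/9)*log(1 - η/(-5)): its argument vanishes at η = -5, a logarithmic branch point, modulus 5.
The radius of convergence is the smallest modulus among the singular points: 7/11.
The branch term is analytic at 7/11 and contributes nothing to the residue; only the rational part matters.
At the order-1 pole 7/11 set g(η) = (η - (7/11))*(rational part) = 17*η**2/15 + 25*η/37 + 1.
Simple pole: residue = g(a) at a = 7/11, which is 126851/67155.
List the singular points by increasing real part (a conjugate pair: the negative imaginary part first).


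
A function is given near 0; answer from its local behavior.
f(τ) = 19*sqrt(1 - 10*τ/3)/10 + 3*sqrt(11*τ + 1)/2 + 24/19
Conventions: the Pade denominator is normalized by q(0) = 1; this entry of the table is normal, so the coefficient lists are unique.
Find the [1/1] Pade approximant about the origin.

Taylor coefficients needed (expand at 0): a_0 = 443/95, a_1 = 61/12, a_2 = -3647/144.
Write the denominator as Q(τ) = 1 + q1*τ. Requiring Q*f - P = O(τ^3) with deg P <= 1 kills the coefficients of τ^2..τ^2 in Q*f:
  τ^2: a_2 + q1*a_1 = 0, i.e. -3647/144 + (61/12)*q1 = 0.
Solving this linear system: q1 = 3647/732.
The numerator is Q*f truncated at degree 1: P0 = a_0 = 443/95; P1 = a_1 + q1*a_0 = 164093/5795.

The Pade approximant has numerator coefficients [443/95, 164093/5795]; denominator coefficients [1, 3647/732].
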